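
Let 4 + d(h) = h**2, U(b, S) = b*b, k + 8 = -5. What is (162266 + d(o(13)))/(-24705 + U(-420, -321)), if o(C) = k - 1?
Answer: 162458/151695 ≈ 1.0710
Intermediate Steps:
k = -13 (k = -8 - 5 = -13)
U(b, S) = b**2
o(C) = -14 (o(C) = -13 - 1 = -14)
d(h) = -4 + h**2
(162266 + d(o(13)))/(-24705 + U(-420, -321)) = (162266 + (-4 + (-14)**2))/(-24705 + (-420)**2) = (162266 + (-4 + 196))/(-24705 + 176400) = (162266 + 192)/151695 = 162458*(1/151695) = 162458/151695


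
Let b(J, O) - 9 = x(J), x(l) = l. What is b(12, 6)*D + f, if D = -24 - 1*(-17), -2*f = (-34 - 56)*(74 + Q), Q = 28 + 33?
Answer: 5928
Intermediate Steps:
Q = 61
b(J, O) = 9 + J
f = 6075 (f = -(-34 - 56)*(74 + 61)/2 = -(-45)*135 = -1/2*(-12150) = 6075)
D = -7 (D = -24 + 17 = -7)
b(12, 6)*D + f = (9 + 12)*(-7) + 6075 = 21*(-7) + 6075 = -147 + 6075 = 5928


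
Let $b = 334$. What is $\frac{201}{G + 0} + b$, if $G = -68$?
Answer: $\frac{22511}{68} \approx 331.04$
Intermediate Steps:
$\frac{201}{G + 0} + b = \frac{201}{-68 + 0} + 334 = \frac{201}{-68} + 334 = 201 \left(- \frac{1}{68}\right) + 334 = - \frac{201}{68} + 334 = \frac{22511}{68}$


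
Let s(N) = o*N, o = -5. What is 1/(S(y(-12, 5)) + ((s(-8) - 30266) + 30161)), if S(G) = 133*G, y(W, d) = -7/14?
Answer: -2/263 ≈ -0.0076046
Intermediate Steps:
s(N) = -5*N
y(W, d) = -½ (y(W, d) = -7*1/14 = -½)
1/(S(y(-12, 5)) + ((s(-8) - 30266) + 30161)) = 1/(133*(-½) + ((-5*(-8) - 30266) + 30161)) = 1/(-133/2 + ((40 - 30266) + 30161)) = 1/(-133/2 + (-30226 + 30161)) = 1/(-133/2 - 65) = 1/(-263/2) = -2/263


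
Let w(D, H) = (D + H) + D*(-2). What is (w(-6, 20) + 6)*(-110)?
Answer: -3520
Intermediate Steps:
w(D, H) = H - D (w(D, H) = (D + H) - 2*D = H - D)
(w(-6, 20) + 6)*(-110) = ((20 - 1*(-6)) + 6)*(-110) = ((20 + 6) + 6)*(-110) = (26 + 6)*(-110) = 32*(-110) = -3520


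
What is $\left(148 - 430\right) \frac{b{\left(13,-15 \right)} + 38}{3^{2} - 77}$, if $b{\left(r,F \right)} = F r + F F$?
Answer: $282$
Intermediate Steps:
$b{\left(r,F \right)} = F^{2} + F r$ ($b{\left(r,F \right)} = F r + F^{2} = F^{2} + F r$)
$\left(148 - 430\right) \frac{b{\left(13,-15 \right)} + 38}{3^{2} - 77} = \left(148 - 430\right) \frac{- 15 \left(-15 + 13\right) + 38}{3^{2} - 77} = - 282 \frac{\left(-15\right) \left(-2\right) + 38}{9 - 77} = - 282 \frac{30 + 38}{-68} = - 282 \cdot 68 \left(- \frac{1}{68}\right) = \left(-282\right) \left(-1\right) = 282$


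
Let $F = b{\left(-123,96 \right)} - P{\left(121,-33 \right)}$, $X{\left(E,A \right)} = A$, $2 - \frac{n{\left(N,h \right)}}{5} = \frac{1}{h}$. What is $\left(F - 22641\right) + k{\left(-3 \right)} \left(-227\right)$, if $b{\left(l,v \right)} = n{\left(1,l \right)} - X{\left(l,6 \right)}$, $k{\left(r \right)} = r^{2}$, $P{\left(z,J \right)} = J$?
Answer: $- \frac{3031576}{123} \approx -24647.0$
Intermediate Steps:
$n{\left(N,h \right)} = 10 - \frac{5}{h}$
$b{\left(l,v \right)} = 4 - \frac{5}{l}$ ($b{\left(l,v \right)} = \left(10 - \frac{5}{l}\right) - 6 = 4 - \frac{5}{l}$)
$F = \frac{4556}{123}$ ($F = \left(4 - \frac{5}{-123}\right) - -33 = \left(4 - - \frac{5}{123}\right) + 33 = \left(4 + \frac{5}{123}\right) + 33 = \frac{497}{123} + 33 = \frac{4556}{123} \approx 37.041$)
$\left(F - 22641\right) + k{\left(-3 \right)} \left(-227\right) = \left(\frac{4556}{123} - 22641\right) + \left(-3\right)^{2} \left(-227\right) = - \frac{2780287}{123} + 9 \left(-227\right) = - \frac{2780287}{123} - 2043 = - \frac{3031576}{123}$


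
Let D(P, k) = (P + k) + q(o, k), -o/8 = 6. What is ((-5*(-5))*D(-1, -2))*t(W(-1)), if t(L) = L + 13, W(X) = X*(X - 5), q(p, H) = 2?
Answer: -475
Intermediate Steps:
o = -48 (o = -8*6 = -48)
D(P, k) = 2 + P + k (D(P, k) = (P + k) + 2 = 2 + P + k)
W(X) = X*(-5 + X)
t(L) = 13 + L
((-5*(-5))*D(-1, -2))*t(W(-1)) = ((-5*(-5))*(2 - 1 - 2))*(13 - (-5 - 1)) = (25*(-1))*(13 - 1*(-6)) = -25*(13 + 6) = -25*19 = -475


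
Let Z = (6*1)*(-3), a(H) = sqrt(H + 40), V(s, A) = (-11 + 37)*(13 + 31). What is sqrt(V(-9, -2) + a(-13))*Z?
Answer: -18*sqrt(1144 + 3*sqrt(3)) ≈ -610.20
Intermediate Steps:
V(s, A) = 1144 (V(s, A) = 26*44 = 1144)
a(H) = sqrt(40 + H)
Z = -18 (Z = 6*(-3) = -18)
sqrt(V(-9, -2) + a(-13))*Z = sqrt(1144 + sqrt(40 - 13))*(-18) = sqrt(1144 + sqrt(27))*(-18) = sqrt(1144 + 3*sqrt(3))*(-18) = -18*sqrt(1144 + 3*sqrt(3))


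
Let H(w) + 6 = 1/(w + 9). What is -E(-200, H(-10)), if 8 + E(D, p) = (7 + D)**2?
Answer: -37241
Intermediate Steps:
H(w) = -6 + 1/(9 + w) (H(w) = -6 + 1/(w + 9) = -6 + 1/(9 + w))
E(D, p) = -8 + (7 + D)**2
-E(-200, H(-10)) = -(-8 + (7 - 200)**2) = -(-8 + (-193)**2) = -(-8 + 37249) = -1*37241 = -37241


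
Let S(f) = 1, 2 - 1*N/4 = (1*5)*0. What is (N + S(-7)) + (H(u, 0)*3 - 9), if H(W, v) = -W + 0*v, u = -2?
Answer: 6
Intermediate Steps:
H(W, v) = -W (H(W, v) = -W + 0 = -W)
N = 8 (N = 8 - 4*1*5*0 = 8 - 20*0 = 8 - 4*0 = 8 + 0 = 8)
(N + S(-7)) + (H(u, 0)*3 - 9) = (8 + 1) + (-1*(-2)*3 - 9) = 9 + (2*3 - 9) = 9 + (6 - 9) = 9 - 3 = 6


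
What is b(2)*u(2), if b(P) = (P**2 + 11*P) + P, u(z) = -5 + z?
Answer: -84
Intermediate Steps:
b(P) = P**2 + 12*P
b(2)*u(2) = (2*(12 + 2))*(-5 + 2) = (2*14)*(-3) = 28*(-3) = -84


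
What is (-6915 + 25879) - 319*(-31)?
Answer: 28853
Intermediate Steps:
(-6915 + 25879) - 319*(-31) = 18964 + 9889 = 28853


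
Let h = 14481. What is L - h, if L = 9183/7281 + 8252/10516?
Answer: -92384168153/6380583 ≈ -14479.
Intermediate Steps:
L = 13054270/6380583 (L = 9183*(1/7281) + 8252*(1/10516) = 3061/2427 + 2063/2629 = 13054270/6380583 ≈ 2.0459)
L - h = 13054270/6380583 - 1*14481 = 13054270/6380583 - 14481 = -92384168153/6380583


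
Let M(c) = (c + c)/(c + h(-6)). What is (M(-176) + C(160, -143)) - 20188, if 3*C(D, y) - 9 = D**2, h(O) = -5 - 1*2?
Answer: -2131903/183 ≈ -11650.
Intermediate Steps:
h(O) = -7 (h(O) = -5 - 2 = -7)
M(c) = 2*c/(-7 + c) (M(c) = (c + c)/(c - 7) = (2*c)/(-7 + c) = 2*c/(-7 + c))
C(D, y) = 3 + D**2/3
(M(-176) + C(160, -143)) - 20188 = (2*(-176)/(-7 - 176) + (3 + (1/3)*160**2)) - 20188 = (2*(-176)/(-183) + (3 + (1/3)*25600)) - 20188 = (2*(-176)*(-1/183) + (3 + 25600/3)) - 20188 = (352/183 + 25609/3) - 20188 = 1562501/183 - 20188 = -2131903/183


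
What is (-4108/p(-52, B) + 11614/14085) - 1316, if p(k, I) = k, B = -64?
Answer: -17411531/14085 ≈ -1236.2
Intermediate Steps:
(-4108/p(-52, B) + 11614/14085) - 1316 = (-4108/(-52) + 11614/14085) - 1316 = (-4108*(-1/52) + 11614*(1/14085)) - 1316 = (79 + 11614/14085) - 1316 = 1124329/14085 - 1316 = -17411531/14085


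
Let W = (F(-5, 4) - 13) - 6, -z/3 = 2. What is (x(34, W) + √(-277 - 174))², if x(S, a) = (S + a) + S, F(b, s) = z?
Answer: (43 + I*√451)² ≈ 1398.0 + 1826.4*I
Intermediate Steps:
z = -6 (z = -3*2 = -6)
F(b, s) = -6
W = -25 (W = (-6 - 13) - 6 = -19 - 6 = -25)
x(S, a) = a + 2*S
(x(34, W) + √(-277 - 174))² = ((-25 + 2*34) + √(-277 - 174))² = ((-25 + 68) + √(-451))² = (43 + I*√451)²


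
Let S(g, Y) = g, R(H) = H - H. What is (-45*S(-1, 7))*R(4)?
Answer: 0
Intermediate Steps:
R(H) = 0
(-45*S(-1, 7))*R(4) = -45*(-1)*0 = 45*0 = 0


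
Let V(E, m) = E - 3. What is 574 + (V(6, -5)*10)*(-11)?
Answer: 244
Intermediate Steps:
V(E, m) = -3 + E
574 + (V(6, -5)*10)*(-11) = 574 + ((-3 + 6)*10)*(-11) = 574 + (3*10)*(-11) = 574 + 30*(-11) = 574 - 330 = 244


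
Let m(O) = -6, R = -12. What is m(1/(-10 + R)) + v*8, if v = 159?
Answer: 1266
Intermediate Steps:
m(1/(-10 + R)) + v*8 = -6 + 159*8 = -6 + 1272 = 1266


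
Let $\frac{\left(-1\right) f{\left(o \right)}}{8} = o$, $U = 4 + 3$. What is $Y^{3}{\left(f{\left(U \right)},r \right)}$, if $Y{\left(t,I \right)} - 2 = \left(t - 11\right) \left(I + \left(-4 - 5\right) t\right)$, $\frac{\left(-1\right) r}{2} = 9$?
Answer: $-34518601216000$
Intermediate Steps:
$U = 7$
$f{\left(o \right)} = - 8 o$
$r = -18$ ($r = \left(-2\right) 9 = -18$)
$Y{\left(t,I \right)} = 2 + \left(-11 + t\right) \left(I - 9 t\right)$ ($Y{\left(t,I \right)} = 2 + \left(t - 11\right) \left(I + \left(-4 - 5\right) t\right) = 2 + \left(-11 + t\right) \left(I - 9 t\right)$)
$Y^{3}{\left(f{\left(U \right)},r \right)} = \left(2 - -198 - 9 \left(\left(-8\right) 7\right)^{2} + 99 \left(\left(-8\right) 7\right) - 18 \left(\left(-8\right) 7\right)\right)^{3} = \left(2 + 198 - 9 \left(-56\right)^{2} + 99 \left(-56\right) - -1008\right)^{3} = \left(2 + 198 - 28224 - 5544 + 1008\right)^{3} = \left(-32560\right)^{3} = -34518601216000$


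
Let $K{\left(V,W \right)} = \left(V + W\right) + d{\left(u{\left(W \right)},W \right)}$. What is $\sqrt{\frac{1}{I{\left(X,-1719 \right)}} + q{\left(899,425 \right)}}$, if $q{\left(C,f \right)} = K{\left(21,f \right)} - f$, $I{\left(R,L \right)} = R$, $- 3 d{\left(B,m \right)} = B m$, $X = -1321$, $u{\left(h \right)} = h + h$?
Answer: $\frac{i \sqrt{1890858382890}}{3963} \approx 346.98 i$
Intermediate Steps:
$u{\left(h \right)} = 2 h$
$d{\left(B,m \right)} = - \frac{B m}{3}$
$K{\left(V,W \right)} = V + W - \frac{2 W^{2}}{3}$ ($K{\left(V,W \right)} = \left(V + W\right) - \frac{2 W W}{3} = \left(V + W\right) - \frac{2 W^{2}}{3} = V + W - \frac{2 W^{2}}{3}$)
$q{\left(C,f \right)} = 21 - \frac{2 f^{2}}{3}$ ($q{\left(C,f \right)} = \left(21 + f - \frac{2 f^{2}}{3}\right) - f = 21 - \frac{2 f^{2}}{3}$)
$\sqrt{\frac{1}{I{\left(X,-1719 \right)}} + q{\left(899,425 \right)}} = \sqrt{\frac{1}{-1321} + \left(21 - \frac{2 \cdot 425^{2}}{3}\right)} = \sqrt{- \frac{1}{1321} + \left(21 - \frac{361250}{3}\right)} = \sqrt{- \frac{1}{1321} - \frac{361187}{3}} = \sqrt{- \frac{477128030}{3963}} = \frac{i \sqrt{1890858382890}}{3963}$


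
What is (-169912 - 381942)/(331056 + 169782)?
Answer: -275927/250419 ≈ -1.1019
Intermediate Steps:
(-169912 - 381942)/(331056 + 169782) = -551854/500838 = -551854*1/500838 = -275927/250419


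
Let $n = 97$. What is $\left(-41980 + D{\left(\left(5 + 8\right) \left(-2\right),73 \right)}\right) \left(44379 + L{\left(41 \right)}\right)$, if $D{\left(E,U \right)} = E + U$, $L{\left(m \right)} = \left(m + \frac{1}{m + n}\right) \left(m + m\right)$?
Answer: $- \frac{138134430610}{69} \approx -2.0019 \cdot 10^{9}$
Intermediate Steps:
$L{\left(m \right)} = 2 m \left(m + \frac{1}{97 + m}\right)$ ($L{\left(m \right)} = \left(m + \frac{1}{m + 97}\right) \left(m + m\right) = \left(m + \frac{1}{97 + m}\right) 2 m = 2 m \left(m + \frac{1}{97 + m}\right)$)
$\left(-41980 + D{\left(\left(5 + 8\right) \left(-2\right),73 \right)}\right) \left(44379 + L{\left(41 \right)}\right) = \left(-41980 + \left(\left(5 + 8\right) \left(-2\right) + 73\right)\right) \left(44379 + 2 \cdot 41 \frac{1}{97 + 41} \left(1 + 41^{2} + 97 \cdot 41\right)\right) = \left(-41980 + \left(13 \left(-2\right) + 73\right)\right) \left(44379 + 2 \cdot 41 \cdot \frac{1}{138} \left(1 + 1681 + 3977\right)\right) = \left(-41980 + \left(-26 + 73\right)\right) \left(44379 + 2 \cdot 41 \cdot \frac{1}{138} \cdot 5659\right) = \left(-41980 + 47\right) \left(44379 + \frac{232019}{69}\right) = \left(-41933\right) \frac{3294170}{69} = - \frac{138134430610}{69}$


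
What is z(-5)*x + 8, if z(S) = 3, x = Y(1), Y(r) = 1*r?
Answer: 11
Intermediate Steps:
Y(r) = r
x = 1
z(-5)*x + 8 = 3*1 + 8 = 3 + 8 = 11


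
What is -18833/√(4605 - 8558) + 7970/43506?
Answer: 3985/21753 + 18833*I*√3953/3953 ≈ 0.18319 + 299.54*I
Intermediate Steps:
-18833/√(4605 - 8558) + 7970/43506 = -18833*(-I*√3953/3953) + 7970*(1/43506) = -18833*(-I*√3953/3953) + 3985/21753 = -(-18833)*I*√3953/3953 + 3985/21753 = 18833*I*√3953/3953 + 3985/21753 = 3985/21753 + 18833*I*√3953/3953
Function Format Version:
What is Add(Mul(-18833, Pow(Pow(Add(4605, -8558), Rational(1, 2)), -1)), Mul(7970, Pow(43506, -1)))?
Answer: Add(Rational(3985, 21753), Mul(Rational(18833, 3953), I, Pow(3953, Rational(1, 2)))) ≈ Add(0.18319, Mul(299.54, I))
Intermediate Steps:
Add(Mul(-18833, Pow(Pow(Add(4605, -8558), Rational(1, 2)), -1)), Mul(7970, Pow(43506, -1))) = Add(Mul(-18833, Pow(Pow(-3953, Rational(1, 2)), -1)), Mul(7970, Rational(1, 43506))) = Add(Mul(-18833, Pow(Mul(I, Pow(3953, Rational(1, 2))), -1)), Rational(3985, 21753)) = Add(Mul(-18833, Mul(Rational(-1, 3953), I, Pow(3953, Rational(1, 2)))), Rational(3985, 21753)) = Add(Mul(Rational(18833, 3953), I, Pow(3953, Rational(1, 2))), Rational(3985, 21753)) = Add(Rational(3985, 21753), Mul(Rational(18833, 3953), I, Pow(3953, Rational(1, 2))))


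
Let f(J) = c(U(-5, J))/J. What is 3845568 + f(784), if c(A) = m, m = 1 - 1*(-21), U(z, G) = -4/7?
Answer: 1507462667/392 ≈ 3.8456e+6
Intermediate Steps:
U(z, G) = -4/7 (U(z, G) = -4*⅐ = -4/7)
m = 22 (m = 1 + 21 = 22)
c(A) = 22
f(J) = 22/J
3845568 + f(784) = 3845568 + 22/784 = 3845568 + 22*(1/784) = 3845568 + 11/392 = 1507462667/392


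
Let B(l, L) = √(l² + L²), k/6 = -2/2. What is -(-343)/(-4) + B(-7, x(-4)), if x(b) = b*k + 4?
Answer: -343/4 + 7*√17 ≈ -56.888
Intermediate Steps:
k = -6 (k = 6*(-2/2) = 6*(-2*½) = 6*(-1) = -6)
x(b) = 4 - 6*b (x(b) = b*(-6) + 4 = -6*b + 4 = 4 - 6*b)
B(l, L) = √(L² + l²)
-(-343)/(-4) + B(-7, x(-4)) = -(-343)/(-4) + √((4 - 6*(-4))² + (-7)²) = -(-343)*(-1)/4 + √((4 + 24)² + 49) = -7*49/4 + √(28² + 49) = -343/4 + √(784 + 49) = -343/4 + √833 = -343/4 + 7*√17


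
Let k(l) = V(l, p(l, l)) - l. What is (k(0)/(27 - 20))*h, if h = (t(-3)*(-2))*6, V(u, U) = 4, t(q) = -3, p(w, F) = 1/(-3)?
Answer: 144/7 ≈ 20.571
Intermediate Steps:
p(w, F) = -⅓
k(l) = 4 - l
h = 36 (h = -3*(-2)*6 = 6*6 = 36)
(k(0)/(27 - 20))*h = ((4 - 1*0)/(27 - 20))*36 = ((4 + 0)/7)*36 = (4*(⅐))*36 = (4/7)*36 = 144/7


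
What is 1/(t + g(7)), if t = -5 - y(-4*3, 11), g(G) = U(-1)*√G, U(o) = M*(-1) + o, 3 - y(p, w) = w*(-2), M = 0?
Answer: -30/893 + √7/893 ≈ -0.030632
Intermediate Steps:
y(p, w) = 3 + 2*w (y(p, w) = 3 - w*(-2) = 3 - (-2)*w = 3 + 2*w)
U(o) = o (U(o) = 0*(-1) + o = 0 + o = o)
g(G) = -√G
t = -30 (t = -5 - (3 + 2*11) = -5 - (3 + 22) = -5 - 1*25 = -5 - 25 = -30)
1/(t + g(7)) = 1/(-30 - √7)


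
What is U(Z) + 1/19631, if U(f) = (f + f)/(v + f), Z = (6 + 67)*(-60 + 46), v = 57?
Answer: 40126729/18943915 ≈ 2.1182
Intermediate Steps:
Z = -1022 (Z = 73*(-14) = -1022)
U(f) = 2*f/(57 + f) (U(f) = (f + f)/(57 + f) = (2*f)/(57 + f) = 2*f/(57 + f))
U(Z) + 1/19631 = 2*(-1022)/(57 - 1022) + 1/19631 = 2*(-1022)/(-965) + 1/19631 = 2*(-1022)*(-1/965) + 1/19631 = 2044/965 + 1/19631 = 40126729/18943915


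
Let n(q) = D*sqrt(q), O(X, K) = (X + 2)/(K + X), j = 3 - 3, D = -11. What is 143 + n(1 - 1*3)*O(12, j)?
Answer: 143 - 77*I*sqrt(2)/6 ≈ 143.0 - 18.149*I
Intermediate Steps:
j = 0
O(X, K) = (2 + X)/(K + X)
n(q) = -11*sqrt(q)
143 + n(1 - 1*3)*O(12, j) = 143 + (-11*sqrt(1 - 1*3))*((2 + 12)/(0 + 12)) = 143 + (-11*sqrt(1 - 3))*(14/12) = 143 + (-11*I*sqrt(2))*((1/12)*14) = 143 - 11*I*sqrt(2)*(7/6) = 143 - 77*I*sqrt(2)/6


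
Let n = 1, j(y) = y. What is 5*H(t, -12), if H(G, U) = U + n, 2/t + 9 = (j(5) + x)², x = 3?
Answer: -55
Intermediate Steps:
t = 2/55 (t = 2/(-9 + (5 + 3)²) = 2/(-9 + 8²) = 2/(-9 + 64) = 2/55 ≈ 0.036364)
H(G, U) = 1 + U (H(G, U) = U + 1 = 1 + U)
5*H(t, -12) = 5*(1 - 12) = 5*(-11) = -55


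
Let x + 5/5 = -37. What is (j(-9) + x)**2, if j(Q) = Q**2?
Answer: 1849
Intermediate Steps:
x = -38 (x = -1 - 37 = -38)
(j(-9) + x)**2 = ((-9)**2 - 38)**2 = (81 - 38)**2 = 43**2 = 1849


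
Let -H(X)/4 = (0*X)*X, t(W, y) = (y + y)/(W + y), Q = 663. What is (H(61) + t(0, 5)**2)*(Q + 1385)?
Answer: 8192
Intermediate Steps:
t(W, y) = 2*y/(W + y) (t(W, y) = (2*y)/(W + y) = 2*y/(W + y))
H(X) = 0 (H(X) = -4*0*X*X = -0*X = -4*0 = 0)
(H(61) + t(0, 5)**2)*(Q + 1385) = (0 + (2*5/(0 + 5))**2)*(663 + 1385) = (0 + (2*5/5)**2)*2048 = (0 + (2*5*(1/5))**2)*2048 = (0 + 2**2)*2048 = (0 + 4)*2048 = 4*2048 = 8192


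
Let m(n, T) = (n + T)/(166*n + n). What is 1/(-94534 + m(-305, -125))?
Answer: -10187/963017772 ≈ -1.0578e-5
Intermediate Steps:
m(n, T) = (T + n)/(167*n) (m(n, T) = (T + n)/((167*n)) = (T + n)*(1/(167*n)) = (T + n)/(167*n))
1/(-94534 + m(-305, -125)) = 1/(-94534 + (1/167)*(-125 - 305)/(-305)) = 1/(-94534 + (1/167)*(-1/305)*(-430)) = 1/(-94534 + 86/10187) = 1/(-963017772/10187) = -10187/963017772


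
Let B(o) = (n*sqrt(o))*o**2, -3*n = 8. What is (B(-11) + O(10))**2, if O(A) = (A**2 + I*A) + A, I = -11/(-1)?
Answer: -9871664/9 - 425920*I*sqrt(11)/3 ≈ -1.0969e+6 - 4.7087e+5*I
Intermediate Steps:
n = -8/3 (n = -1/3*8 = -8/3 ≈ -2.6667)
I = 11 (I = -11*(-1) = 11)
O(A) = A**2 + 12*A (O(A) = (A**2 + 11*A) + A = A**2 + 12*A)
B(o) = -8*o**(5/2)/3 (B(o) = (-8*sqrt(o)/3)*o**2 = -8*o**(5/2)/3)
(B(-11) + O(10))**2 = (-968*I*sqrt(11)/3 + 10*(12 + 10))**2 = (-968*I*sqrt(11)/3 + 10*22)**2 = (-968*I*sqrt(11)/3 + 220)**2 = (220 - 968*I*sqrt(11)/3)**2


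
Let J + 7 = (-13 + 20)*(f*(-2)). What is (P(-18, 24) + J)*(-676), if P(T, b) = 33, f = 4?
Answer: 20280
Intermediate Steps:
J = -63 (J = -7 + (-13 + 20)*(4*(-2)) = -7 + 7*(-8) = -7 - 56 = -63)
(P(-18, 24) + J)*(-676) = (33 - 63)*(-676) = -30*(-676) = 20280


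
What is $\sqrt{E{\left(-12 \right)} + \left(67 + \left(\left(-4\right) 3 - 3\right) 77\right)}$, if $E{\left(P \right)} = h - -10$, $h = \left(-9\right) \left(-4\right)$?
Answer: $i \sqrt{1042} \approx 32.28 i$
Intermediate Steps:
$h = 36$
$E{\left(P \right)} = 46$ ($E{\left(P \right)} = 36 - -10 = 36 + 10 = 46$)
$\sqrt{E{\left(-12 \right)} + \left(67 + \left(\left(-4\right) 3 - 3\right) 77\right)} = \sqrt{46 + \left(67 + \left(\left(-4\right) 3 - 3\right) 77\right)} = \sqrt{46 + \left(67 + \left(-12 - 3\right) 77\right)} = \sqrt{46 + \left(67 - 1155\right)} = \sqrt{46 - 1088} = \sqrt{-1042} = i \sqrt{1042}$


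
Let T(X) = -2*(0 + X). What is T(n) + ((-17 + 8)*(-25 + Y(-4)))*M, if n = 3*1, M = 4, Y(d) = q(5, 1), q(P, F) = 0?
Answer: 894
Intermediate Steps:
Y(d) = 0
n = 3
T(X) = -2*X
T(n) + ((-17 + 8)*(-25 + Y(-4)))*M = -2*3 + ((-17 + 8)*(-25 + 0))*4 = -6 - 9*(-25)*4 = -6 + 225*4 = -6 + 900 = 894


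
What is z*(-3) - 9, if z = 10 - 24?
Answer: 33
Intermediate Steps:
z = -14
z*(-3) - 9 = -14*(-3) - 9 = 42 - 9 = 33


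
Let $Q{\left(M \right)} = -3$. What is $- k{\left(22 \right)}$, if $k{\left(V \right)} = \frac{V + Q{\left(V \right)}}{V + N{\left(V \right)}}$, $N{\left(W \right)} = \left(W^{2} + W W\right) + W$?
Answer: $- \frac{19}{1012} \approx -0.018775$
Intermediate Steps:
$N{\left(W \right)} = W + 2 W^{2}$ ($N{\left(W \right)} = \left(W^{2} + W^{2}\right) + W = 2 W^{2} + W = W + 2 W^{2}$)
$k{\left(V \right)} = \frac{-3 + V}{V + V \left(1 + 2 V\right)}$ ($k{\left(V \right)} = \frac{V - 3}{V + V \left(1 + 2 V\right)} = \frac{-3 + V}{V + V \left(1 + 2 V\right)}$)
$- k{\left(22 \right)} = - \frac{-3 + 22}{2 \cdot 22 \left(1 + 22\right)} = - \frac{19}{2 \cdot 22 \cdot 23} = \left(-1\right) \frac{19}{1012} = - \frac{19}{1012}$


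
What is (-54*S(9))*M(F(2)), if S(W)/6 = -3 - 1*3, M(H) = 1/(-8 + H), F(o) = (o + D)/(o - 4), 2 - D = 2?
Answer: -216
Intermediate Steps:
D = 0 (D = 2 - 1*2 = 2 - 2 = 0)
F(o) = o/(-4 + o) (F(o) = (o + 0)/(o - 4) = o/(-4 + o))
S(W) = -36 (S(W) = 6*(-3 - 1*3) = 6*(-3 - 3) = 6*(-6) = -36)
(-54*S(9))*M(F(2)) = (-54*(-36))/(-8 + 2/(-4 + 2)) = 1944/(-8 + 2/(-2)) = 1944/(-8 + 2*(-1/2)) = 1944/(-8 - 1) = 1944/(-9) = 1944*(-1/9) = -216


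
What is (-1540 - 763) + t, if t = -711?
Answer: -3014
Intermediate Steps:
(-1540 - 763) + t = (-1540 - 763) - 711 = -2303 - 711 = -3014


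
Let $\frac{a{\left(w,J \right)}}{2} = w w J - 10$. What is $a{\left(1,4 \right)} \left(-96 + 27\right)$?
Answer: $828$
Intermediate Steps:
$a{\left(w,J \right)} = -20 + 2 J w^{2}$ ($a{\left(w,J \right)} = 2 \left(w w J - 10\right) = 2 \left(w^{2} J - 10\right) = 2 \left(J w^{2} - 10\right) = 2 \left(-10 + J w^{2}\right) = -20 + 2 J w^{2}$)
$a{\left(1,4 \right)} \left(-96 + 27\right) = \left(-20 + 2 \cdot 4 \cdot 1^{2}\right) \left(-96 + 27\right) = \left(-20 + 2 \cdot 4 \cdot 1\right) \left(-69\right) = \left(-20 + 8\right) \left(-69\right) = \left(-12\right) \left(-69\right) = 828$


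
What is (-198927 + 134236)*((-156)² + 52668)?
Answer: -4981465764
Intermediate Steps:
(-198927 + 134236)*((-156)² + 52668) = -64691*(24336 + 52668) = -64691*77004 = -4981465764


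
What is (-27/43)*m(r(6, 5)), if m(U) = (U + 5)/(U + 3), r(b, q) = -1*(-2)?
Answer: -189/215 ≈ -0.87907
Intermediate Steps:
r(b, q) = 2
m(U) = (5 + U)/(3 + U)
(-27/43)*m(r(6, 5)) = (-27/43)*((5 + 2)/(3 + 2)) = (-27*1/43)*(7/5) = -27*7/215 = -27/43*7/5 = -189/215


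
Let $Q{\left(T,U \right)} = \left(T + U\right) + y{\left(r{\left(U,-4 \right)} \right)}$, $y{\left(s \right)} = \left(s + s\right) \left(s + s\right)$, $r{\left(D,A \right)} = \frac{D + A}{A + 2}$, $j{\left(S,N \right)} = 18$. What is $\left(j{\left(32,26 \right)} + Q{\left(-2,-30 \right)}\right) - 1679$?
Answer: $-537$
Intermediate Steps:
$r{\left(D,A \right)} = \frac{A + D}{2 + A}$
$y{\left(s \right)} = 4 s^{2}$ ($y{\left(s \right)} = 2 s 2 s = 4 s^{2}$)
$Q{\left(T,U \right)} = T + U + 4 \left(2 - \frac{U}{2}\right)^{2}$ ($Q{\left(T,U \right)} = \left(T + U\right) + 4 \left(\frac{-4 + U}{2 - 4}\right)^{2} = \left(T + U\right) + 4 \left(\frac{-4 + U}{-2}\right)^{2} = \left(T + U\right) + 4 \left(- \frac{-4 + U}{2}\right)^{2} = \left(T + U\right) + 4 \left(2 - \frac{U}{2}\right)^{2} = T + U + 4 \left(2 - \frac{U}{2}\right)^{2}$)
$\left(j{\left(32,26 \right)} + Q{\left(-2,-30 \right)}\right) - 1679 = \left(18 - \left(32 - \left(-4 - 30\right)^{2}\right)\right) - 1679 = \left(18 - \left(32 - 1156\right)\right) - 1679 = \left(18 - -1124\right) - 1679 = \left(18 + 1124\right) - 1679 = 1142 - 1679 = -537$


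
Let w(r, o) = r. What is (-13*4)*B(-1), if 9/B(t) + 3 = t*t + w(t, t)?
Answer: 156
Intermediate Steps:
B(t) = 9/(-3 + t + t**2) (B(t) = 9/(-3 + (t*t + t)) = 9/(-3 + (t**2 + t)) = 9/(-3 + (t + t**2)) = 9/(-3 + t + t**2))
(-13*4)*B(-1) = (-13*4)*(9/(-3 - 1 + (-1)**2)) = -468/(-3 - 1 + 1) = -468/(-3) = -468*(-1)/3 = -52*(-3) = 156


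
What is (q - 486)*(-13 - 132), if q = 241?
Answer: 35525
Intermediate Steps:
(q - 486)*(-13 - 132) = (241 - 486)*(-13 - 132) = -245*(-145) = 35525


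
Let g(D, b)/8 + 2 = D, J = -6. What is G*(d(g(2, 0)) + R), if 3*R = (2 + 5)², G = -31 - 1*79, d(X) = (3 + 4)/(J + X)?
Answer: -5005/3 ≈ -1668.3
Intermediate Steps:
g(D, b) = -16 + 8*D
d(X) = 7/(-6 + X) (d(X) = (3 + 4)/(-6 + X) = 7/(-6 + X))
G = -110 (G = -31 - 79 = -110)
R = 49/3 (R = (2 + 5)²/3 = (⅓)*7² = (⅓)*49 = 49/3 ≈ 16.333)
G*(d(g(2, 0)) + R) = -110*(7/(-6 + (-16 + 8*2)) + 49/3) = -110*(7/(-6 + (-16 + 16)) + 49/3) = -110*(7/(-6 + 0) + 49/3) = -110*(7/(-6) + 49/3) = -110*(7*(-⅙) + 49/3) = -110*(-7/6 + 49/3) = -110*91/6 = -5005/3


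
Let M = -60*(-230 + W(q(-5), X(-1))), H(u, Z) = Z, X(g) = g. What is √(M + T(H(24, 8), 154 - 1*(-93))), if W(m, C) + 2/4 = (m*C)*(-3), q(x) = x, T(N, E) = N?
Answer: √14738 ≈ 121.40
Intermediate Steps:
W(m, C) = -½ - 3*C*m (W(m, C) = -½ + (m*C)*(-3) = -½ + (C*m)*(-3) = -½ - 3*C*m)
M = 14730 (M = -60*(-230 + (-½ - 3*(-1)*(-5))) = -60*(-230 + (-½ - 15)) = -60*(-230 - 31/2) = -60*(-491/2) = 14730)
√(M + T(H(24, 8), 154 - 1*(-93))) = √(14730 + 8) = √14738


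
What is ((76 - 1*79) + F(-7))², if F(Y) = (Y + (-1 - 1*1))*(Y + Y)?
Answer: 15129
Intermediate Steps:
F(Y) = 2*Y*(-2 + Y) (F(Y) = (Y + (-1 - 1))*(2*Y) = (Y - 2)*(2*Y) = (-2 + Y)*(2*Y) = 2*Y*(-2 + Y))
((76 - 1*79) + F(-7))² = ((76 - 1*79) + 2*(-7)*(-2 - 7))² = ((76 - 79) + 2*(-7)*(-9))² = (-3 + 126)² = 123² = 15129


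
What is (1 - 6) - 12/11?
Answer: -67/11 ≈ -6.0909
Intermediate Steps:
(1 - 6) - 12/11 = -5 + (1/11)*(-12) = -5 - 12/11 = -67/11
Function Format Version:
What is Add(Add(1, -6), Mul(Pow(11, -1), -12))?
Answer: Rational(-67, 11) ≈ -6.0909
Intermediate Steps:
Add(Add(1, -6), Mul(Pow(11, -1), -12)) = Add(-5, Mul(Rational(1, 11), -12)) = Add(-5, Rational(-12, 11)) = Rational(-67, 11)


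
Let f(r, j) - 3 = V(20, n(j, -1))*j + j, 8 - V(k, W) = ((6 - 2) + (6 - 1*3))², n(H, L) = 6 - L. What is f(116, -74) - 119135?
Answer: -116172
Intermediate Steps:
V(k, W) = -41 (V(k, W) = 8 - ((6 - 2) + (6 - 1*3))² = 8 - (4 + (6 - 3))² = 8 - (4 + 3)² = 8 - 1*7² = 8 - 1*49 = 8 - 49 = -41)
f(r, j) = 3 - 40*j (f(r, j) = 3 + (-41*j + j) = 3 - 40*j)
f(116, -74) - 119135 = (3 - 40*(-74)) - 119135 = (3 + 2960) - 119135 = 2963 - 119135 = -116172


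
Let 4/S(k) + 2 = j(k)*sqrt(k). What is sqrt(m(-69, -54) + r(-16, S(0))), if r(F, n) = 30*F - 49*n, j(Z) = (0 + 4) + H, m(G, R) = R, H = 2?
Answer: 2*I*sqrt(109) ≈ 20.881*I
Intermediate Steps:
j(Z) = 6 (j(Z) = (0 + 4) + 2 = 4 + 2 = 6)
S(k) = 4/(-2 + 6*sqrt(k))
r(F, n) = -49*n + 30*F
sqrt(m(-69, -54) + r(-16, S(0))) = sqrt(-54 + (-98/(-1 + 3*sqrt(0)) + 30*(-16))) = sqrt(-54 + (-98/(-1 + 3*0) - 480)) = sqrt(-54 + (-98/(-1 + 0) - 480)) = sqrt(-54 + (-98/(-1) - 480)) = sqrt(-54 + (-98*(-1) - 480)) = sqrt(-54 + (-49*(-2) - 480)) = sqrt(-54 + (98 - 480)) = sqrt(-54 - 382) = sqrt(-436) = 2*I*sqrt(109)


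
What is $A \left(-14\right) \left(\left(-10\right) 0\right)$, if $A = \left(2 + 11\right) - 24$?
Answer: $0$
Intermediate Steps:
$A = -11$ ($A = 13 - 24 = -11$)
$A \left(-14\right) \left(\left(-10\right) 0\right) = \left(-11\right) \left(-14\right) \left(\left(-10\right) 0\right) = 154 \cdot 0 = 0$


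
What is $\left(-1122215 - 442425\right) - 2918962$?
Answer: $-4483602$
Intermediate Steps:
$\left(-1122215 - 442425\right) - 2918962 = -1564640 - 2918962 = -4483602$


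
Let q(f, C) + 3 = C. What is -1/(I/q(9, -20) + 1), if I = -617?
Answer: -23/640 ≈ -0.035937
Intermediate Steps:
q(f, C) = -3 + C
-1/(I/q(9, -20) + 1) = -1/(-617/(-3 - 20) + 1) = -1/(-617/(-23) + 1) = -1/(-617*(-1/23) + 1) = -1/(617/23 + 1) = -1/640/23 = -1*23/640 = -23/640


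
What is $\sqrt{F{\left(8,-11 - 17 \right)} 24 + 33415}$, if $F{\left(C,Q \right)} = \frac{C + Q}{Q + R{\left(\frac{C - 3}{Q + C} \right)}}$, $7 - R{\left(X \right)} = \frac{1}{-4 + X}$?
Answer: $\frac{\sqrt{4166690215}}{353} \approx 182.86$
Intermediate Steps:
$R{\left(X \right)} = 7 - \frac{1}{-4 + X}$
$F{\left(C,Q \right)} = \frac{C + Q}{Q + \frac{-29 + \frac{7 \left(-3 + C\right)}{C + Q}}{-4 + \frac{-3 + C}{C + Q}}}$ ($F{\left(C,Q \right)} = \frac{C + Q}{Q + \frac{-29 + 7 \frac{C - 3}{Q + C}}{-4 + \frac{C - 3}{Q + C}}} = \frac{C + Q}{Q + \frac{-29 + 7 \frac{-3 + C}{C + Q}}{-4 + \frac{-3 + C}{C + Q}}} = \frac{C + Q}{Q + \frac{-29 + \frac{7 \left(-3 + C\right)}{C + Q}}{-4 + \frac{-3 + C}{C + Q}}}$)
$\sqrt{F{\left(8,-11 - 17 \right)} 24 + 33415} = \sqrt{\frac{\left(8 - 28\right) \left(3 + 3 \cdot 8 + 4 \left(-11 - 17\right)\right)}{21 + 22 \cdot 8 + 29 \left(-11 - 17\right) + \left(-11 - 17\right) \left(3 + 3 \cdot 8 + 4 \left(-11 - 17\right)\right)} 24 + 33415} = \sqrt{\frac{\left(8 - 28\right) \left(3 + 24 + 4 \left(-28\right)\right)}{21 + 176 + 29 \left(-28\right) - 28 \left(3 + 24 + 4 \left(-28\right)\right)} 24 + 33415} = \sqrt{\frac{1}{21 + 176 - 812 - 28 \left(3 + 24 - 112\right)} \left(-20\right) \left(3 + 24 - 112\right) 24 + 33415} = \sqrt{\frac{1}{21 + 176 - 812 - -2380} \left(-20\right) \left(-85\right) 24 + 33415} = \sqrt{\frac{1}{21 + 176 - 812 + 2380} \left(-20\right) \left(-85\right) 24 + 33415} = \sqrt{\frac{1}{1765} \left(-20\right) \left(-85\right) 24 + 33415} = \sqrt{\frac{340}{353} \cdot 24 + 33415} = \sqrt{\frac{8160}{353} + 33415} = \sqrt{\frac{11803655}{353}} = \frac{\sqrt{4166690215}}{353}$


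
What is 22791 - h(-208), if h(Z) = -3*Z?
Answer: 22167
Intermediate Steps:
22791 - h(-208) = 22791 - (-3)*(-208) = 22791 - 1*624 = 22791 - 624 = 22167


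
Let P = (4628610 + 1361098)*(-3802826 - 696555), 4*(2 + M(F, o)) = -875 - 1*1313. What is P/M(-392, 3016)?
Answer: 26949978370748/549 ≈ 4.9089e+10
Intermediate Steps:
M(F, o) = -549 (M(F, o) = -2 + (-875 - 1*1313)/4 = -2 + (-875 - 1313)/4 = -2 + (¼)*(-2188) = -2 - 547 = -549)
P = -26949978370748 (P = 5989708*(-4499381) = -26949978370748)
P/M(-392, 3016) = -26949978370748/(-549) = -26949978370748*(-1/549) = 26949978370748/549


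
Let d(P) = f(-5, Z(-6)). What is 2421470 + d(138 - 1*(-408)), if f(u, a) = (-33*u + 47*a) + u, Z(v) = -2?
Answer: 2421536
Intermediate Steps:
f(u, a) = -32*u + 47*a
d(P) = 66 (d(P) = -32*(-5) + 47*(-2) = 160 - 94 = 66)
2421470 + d(138 - 1*(-408)) = 2421470 + 66 = 2421536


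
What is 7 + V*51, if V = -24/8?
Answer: -146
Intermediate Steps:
V = -3 (V = -24*⅛ = -3)
7 + V*51 = 7 - 3*51 = 7 - 153 = -146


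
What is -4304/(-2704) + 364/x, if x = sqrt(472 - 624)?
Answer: 269/169 - 91*I*sqrt(38)/19 ≈ 1.5917 - 29.524*I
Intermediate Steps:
x = 2*I*sqrt(38) (x = sqrt(-152) = 2*I*sqrt(38) ≈ 12.329*I)
-4304/(-2704) + 364/x = -4304/(-2704) + 364/((2*I*sqrt(38))) = -4304*(-1/2704) + 364*(-I*sqrt(38)/76) = 269/169 - 91*I*sqrt(38)/19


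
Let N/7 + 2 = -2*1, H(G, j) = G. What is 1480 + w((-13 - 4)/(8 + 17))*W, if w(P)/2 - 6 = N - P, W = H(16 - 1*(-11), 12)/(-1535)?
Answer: 56823782/38375 ≈ 1480.8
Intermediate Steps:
N = -28 (N = -14 + 7*(-2*1) = -14 + 7*(-2) = -14 - 14 = -28)
W = -27/1535 (W = (16 - 1*(-11))/(-1535) = (16 + 11)*(-1/1535) = 27*(-1/1535) = -27/1535 ≈ -0.017590)
w(P) = -44 - 2*P (w(P) = 12 + 2*(-28 - P) = 12 + (-56 - 2*P) = -44 - 2*P)
1480 + w((-13 - 4)/(8 + 17))*W = 1480 + (-44 - 2*(-13 - 4)/(8 + 17))*(-27/1535) = 1480 + (-44 - (-34)/25)*(-27/1535) = 1480 + (-44 - 2*(-17/25))*(-27/1535) = 1480 + (-44 + 34/25)*(-27/1535) = 1480 - 1066/25*(-27/1535) = 1480 + 28782/38375 = 56823782/38375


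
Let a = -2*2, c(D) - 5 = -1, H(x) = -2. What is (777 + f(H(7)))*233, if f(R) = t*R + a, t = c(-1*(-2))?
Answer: 178245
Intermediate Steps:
c(D) = 4 (c(D) = 5 - 1 = 4)
a = -4
t = 4
f(R) = -4 + 4*R (f(R) = 4*R - 4 = -4 + 4*R)
(777 + f(H(7)))*233 = (777 + (-4 + 4*(-2)))*233 = (777 + (-4 - 8))*233 = (777 - 12)*233 = 765*233 = 178245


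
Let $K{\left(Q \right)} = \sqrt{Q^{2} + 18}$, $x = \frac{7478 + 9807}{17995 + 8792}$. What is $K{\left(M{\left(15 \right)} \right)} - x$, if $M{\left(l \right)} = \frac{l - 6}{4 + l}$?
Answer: $- \frac{17285}{26787} + \frac{3 \sqrt{731}}{19} \approx 3.6237$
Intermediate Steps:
$M{\left(l \right)} = \frac{-6 + l}{4 + l}$
$x = \frac{17285}{26787} \approx 0.64528$
$K{\left(Q \right)} = \sqrt{18 + Q^{2}}$
$K{\left(M{\left(15 \right)} \right)} - x = \sqrt{18 + \left(\frac{-6 + 15}{4 + 15}\right)^{2}} - \frac{17285}{26787} = \sqrt{18 + \left(\frac{1}{19} \cdot 9\right)^{2}} - \frac{17285}{26787} = \sqrt{18 + \left(\frac{9}{19}\right)^{2}} - \frac{17285}{26787} = \sqrt{18 + \frac{81}{361}} - \frac{17285}{26787} = \sqrt{\frac{6579}{361}} - \frac{17285}{26787} = \frac{3 \sqrt{731}}{19} - \frac{17285}{26787} = - \frac{17285}{26787} + \frac{3 \sqrt{731}}{19}$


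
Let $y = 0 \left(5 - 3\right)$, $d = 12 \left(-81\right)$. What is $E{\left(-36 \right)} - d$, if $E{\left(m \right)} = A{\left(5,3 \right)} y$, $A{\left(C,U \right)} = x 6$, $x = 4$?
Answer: $972$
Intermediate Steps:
$d = -972$
$A{\left(C,U \right)} = 24$ ($A{\left(C,U \right)} = 4 \cdot 6 = 24$)
$y = 0$ ($y = 0 \cdot 2 = 0$)
$E{\left(m \right)} = 0$ ($E{\left(m \right)} = 24 \cdot 0 = 0$)
$E{\left(-36 \right)} - d = 0 - -972 = 0 + 972 = 972$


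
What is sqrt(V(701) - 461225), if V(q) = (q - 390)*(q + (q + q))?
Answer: 2*sqrt(48202) ≈ 439.10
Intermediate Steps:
V(q) = 3*q*(-390 + q) (V(q) = (-390 + q)*(q + 2*q) = (-390 + q)*(3*q) = 3*q*(-390 + q))
sqrt(V(701) - 461225) = sqrt(3*701*(-390 + 701) - 461225) = sqrt(3*701*311 - 461225) = sqrt(654033 - 461225) = sqrt(192808) = 2*sqrt(48202)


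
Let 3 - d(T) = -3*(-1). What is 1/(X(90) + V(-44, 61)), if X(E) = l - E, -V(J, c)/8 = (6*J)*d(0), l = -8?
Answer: -1/98 ≈ -0.010204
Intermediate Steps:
d(T) = 0 (d(T) = 3 - (-3)*(-1) = 3 - 1*3 = 3 - 3 = 0)
V(J, c) = 0 (V(J, c) = -8*6*J*0 = -8*0 = 0)
X(E) = -8 - E
1/(X(90) + V(-44, 61)) = 1/((-8 - 1*90) + 0) = 1/((-8 - 90) + 0) = 1/(-98 + 0) = 1/(-98) = -1/98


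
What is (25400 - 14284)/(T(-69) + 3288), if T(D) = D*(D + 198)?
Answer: -11116/5613 ≈ -1.9804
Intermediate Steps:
T(D) = D*(198 + D)
(25400 - 14284)/(T(-69) + 3288) = (25400 - 14284)/(-69*(198 - 69) + 3288) = 11116/(-69*129 + 3288) = 11116/(-8901 + 3288) = 11116/(-5613) = 11116*(-1/5613) = -11116/5613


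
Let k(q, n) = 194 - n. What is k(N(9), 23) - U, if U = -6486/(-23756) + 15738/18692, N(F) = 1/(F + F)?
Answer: 4714809672/27752947 ≈ 169.89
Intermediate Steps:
N(F) = 1/(2*F)
U = 30944265/27752947 (U = -6486*(-1/23756) + 15738*(1/18692) = 3243/11878 + 7869/9346 = 30944265/27752947 ≈ 1.1150)
k(N(9), 23) - U = (194 - 1*23) - 1*30944265/27752947 = (194 - 23) - 30944265/27752947 = 171 - 30944265/27752947 = 4714809672/27752947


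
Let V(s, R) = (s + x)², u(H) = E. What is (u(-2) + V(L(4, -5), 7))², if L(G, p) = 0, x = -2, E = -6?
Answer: 4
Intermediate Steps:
u(H) = -6
V(s, R) = (-2 + s)² (V(s, R) = (s - 2)² = (-2 + s)²)
(u(-2) + V(L(4, -5), 7))² = (-6 + (-2 + 0)²)² = (-6 + (-2)²)² = (-6 + 4)² = (-2)² = 4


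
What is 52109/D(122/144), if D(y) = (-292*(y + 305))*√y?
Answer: -5627772*√122/98059513 ≈ -0.63391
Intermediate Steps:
D(y) = √y*(-89060 - 292*y) (D(y) = (-292*(305 + y))*√y = (-89060 - 292*y)*√y = √y*(-89060 - 292*y))
52109/D(122/144) = 52109/((292*√(122/144)*(-305 - 122/144))) = 52109/((292*√(122*(1/144))*(-305 - 122/144))) = 52109/((292*√(61/72)*(-305 - 1*61/72))) = 52109/((292*(√122/12)*(-305 - 61/72))) = 52109/((292*(√122/12)*(-22021/72))) = 52109/((-1607533*√122/216)) = 52109*(-108*√122/98059513) = -5627772*√122/98059513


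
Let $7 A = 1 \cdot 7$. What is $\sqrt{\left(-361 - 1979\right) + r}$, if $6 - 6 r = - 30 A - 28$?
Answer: $\frac{2 i \sqrt{5241}}{3} \approx 48.263 i$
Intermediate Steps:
$A = 1$ ($A = \frac{1 \cdot 7}{7} = \frac{1}{7} \cdot 7 = 1$)
$r = \frac{32}{3}$ ($r = 1 - \frac{\left(-30\right) 1 - 28}{6} = 1 - \frac{-30 - 28}{6} = 1 - - \frac{29}{3} = 1 + \frac{29}{3} = \frac{32}{3} \approx 10.667$)
$\sqrt{\left(-361 - 1979\right) + r} = \sqrt{\left(-361 - 1979\right) + \frac{32}{3}} = \sqrt{-2340 + \frac{32}{3}} = \sqrt{- \frac{6988}{3}} = \frac{2 i \sqrt{5241}}{3}$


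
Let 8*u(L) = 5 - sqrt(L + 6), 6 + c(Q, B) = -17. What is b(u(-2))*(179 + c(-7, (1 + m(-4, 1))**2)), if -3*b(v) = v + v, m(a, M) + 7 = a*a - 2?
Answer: -39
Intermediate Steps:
m(a, M) = -9 + a**2 (m(a, M) = -7 + (a*a - 2) = -7 + (a**2 - 2) = -7 + (-2 + a**2) = -9 + a**2)
c(Q, B) = -23 (c(Q, B) = -6 - 17 = -23)
u(L) = 5/8 - sqrt(6 + L)/8 (u(L) = (5 - sqrt(L + 6))/8 = (5 - sqrt(6 + L))/8 = 5/8 - sqrt(6 + L)/8)
b(v) = -2*v/3 (b(v) = -(v + v)/3 = -2*v/3)
b(u(-2))*(179 + c(-7, (1 + m(-4, 1))**2)) = (-2*(5/8 - sqrt(6 - 2)/8)/3)*(179 - 23) = -2*(5/8 - sqrt(4)/8)/3*156 = -2*(5/8 - 1/8*2)/3*156 = -2*(5/8 - 1/4)/3*156 = -2/3*3/8*156 = -1/4*156 = -39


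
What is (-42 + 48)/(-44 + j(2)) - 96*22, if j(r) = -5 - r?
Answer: -35906/17 ≈ -2112.1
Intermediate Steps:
(-42 + 48)/(-44 + j(2)) - 96*22 = (-42 + 48)/(-44 + (-5 - 1*2)) - 96*22 = 6/(-44 + (-5 - 2)) - 2112 = 6/(-44 - 7) - 2112 = 6/(-51) - 2112 = 6*(-1/51) - 2112 = -2/17 - 2112 = -35906/17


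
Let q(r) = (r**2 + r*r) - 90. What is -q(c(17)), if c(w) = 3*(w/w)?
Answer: 72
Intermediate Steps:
c(w) = 3 (c(w) = 3*1 = 3)
q(r) = -90 + 2*r**2 (q(r) = (r**2 + r**2) - 90 = 2*r**2 - 90 = -90 + 2*r**2)
-q(c(17)) = -(-90 + 2*3**2) = -(-90 + 2*9) = -(-90 + 18) = -1*(-72) = 72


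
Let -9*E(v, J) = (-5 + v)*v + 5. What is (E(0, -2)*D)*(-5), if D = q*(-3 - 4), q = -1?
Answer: 175/9 ≈ 19.444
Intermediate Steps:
D = 7 (D = -(-3 - 4) = -1*(-7) = 7)
E(v, J) = -5/9 - v*(-5 + v)/9 (E(v, J) = -((-5 + v)*v + 5)/9 = -(v*(-5 + v) + 5)/9 = -(5 + v*(-5 + v))/9 = -5/9 - v*(-5 + v)/9)
(E(0, -2)*D)*(-5) = ((-5/9 - 1/9*0**2 + (5/9)*0)*7)*(-5) = ((-5/9 - 1/9*0 + 0)*7)*(-5) = ((-5/9 + 0 + 0)*7)*(-5) = -5/9*7*(-5) = -35/9*(-5) = 175/9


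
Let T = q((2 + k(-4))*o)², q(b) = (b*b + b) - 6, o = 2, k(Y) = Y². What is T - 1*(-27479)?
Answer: 1785755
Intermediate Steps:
q(b) = -6 + b + b² (q(b) = (b² + b) - 6 = (b + b²) - 6 = -6 + b + b²)
T = 1758276 (T = (-6 + (2 + (-4)²)*2 + ((2 + (-4)²)*2)²)² = (-6 + (2 + 16)*2 + ((2 + 16)*2)²)² = (-6 + 18*2 + (18*2)²)² = (-6 + 36 + 36²)² = (-6 + 36 + 1296)² = 1326² = 1758276)
T - 1*(-27479) = 1758276 - 1*(-27479) = 1758276 + 27479 = 1785755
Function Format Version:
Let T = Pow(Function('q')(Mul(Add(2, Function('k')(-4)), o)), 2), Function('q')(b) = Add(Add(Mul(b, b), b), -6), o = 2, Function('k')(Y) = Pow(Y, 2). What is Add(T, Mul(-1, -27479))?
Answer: 1785755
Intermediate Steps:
Function('q')(b) = Add(-6, b, Pow(b, 2)) (Function('q')(b) = Add(Add(Pow(b, 2), b), -6) = Add(Add(b, Pow(b, 2)), -6) = Add(-6, b, Pow(b, 2)))
T = 1758276 (T = Pow(Add(-6, Mul(Add(2, Pow(-4, 2)), 2), Pow(Mul(Add(2, Pow(-4, 2)), 2), 2)), 2) = Pow(Add(-6, Mul(Add(2, 16), 2), Pow(Mul(Add(2, 16), 2), 2)), 2) = Pow(Add(-6, Mul(18, 2), Pow(Mul(18, 2), 2)), 2) = Pow(Add(-6, 36, Pow(36, 2)), 2) = Pow(Add(-6, 36, 1296), 2) = Pow(1326, 2) = 1758276)
Add(T, Mul(-1, -27479)) = Add(1758276, Mul(-1, -27479)) = Add(1758276, 27479) = 1785755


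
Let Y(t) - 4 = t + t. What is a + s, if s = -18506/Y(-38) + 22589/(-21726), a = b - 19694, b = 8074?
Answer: -164596349/14484 ≈ -11364.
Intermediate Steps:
Y(t) = 4 + 2*t (Y(t) = 4 + (t + t) = 4 + 2*t)
a = -11620 (a = 8074 - 19694 = -11620)
s = 3707731/14484 (s = -18506/(4 + 2*(-38)) + 22589/(-21726) = -18506/(4 - 76) + 22589*(-1/21726) = -18506/(-72) - 22589/21726 = -18506*(-1/72) - 22589/21726 = 9253/36 - 22589/21726 = 3707731/14484 ≈ 255.99)
a + s = -11620 + 3707731/14484 = -164596349/14484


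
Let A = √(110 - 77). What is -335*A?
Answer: -335*√33 ≈ -1924.4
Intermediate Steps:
A = √33 ≈ 5.7446
-335*A = -335*√33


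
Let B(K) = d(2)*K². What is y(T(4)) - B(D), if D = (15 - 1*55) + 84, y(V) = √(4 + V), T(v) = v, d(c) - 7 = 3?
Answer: -19360 + 2*√2 ≈ -19357.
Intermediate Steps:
d(c) = 10 (d(c) = 7 + 3 = 10)
D = 44 (D = (15 - 55) + 84 = -40 + 84 = 44)
B(K) = 10*K²
y(T(4)) - B(D) = √(4 + 4) - 10*44² = √8 - 10*1936 = 2*√2 - 1*19360 = 2*√2 - 19360 = -19360 + 2*√2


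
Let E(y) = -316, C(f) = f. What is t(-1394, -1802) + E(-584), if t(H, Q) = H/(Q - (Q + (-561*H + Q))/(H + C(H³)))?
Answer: -45257123584426/143570213139 ≈ -315.23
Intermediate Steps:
t(H, Q) = H/(Q - (-561*H + 2*Q)/(H + H³)) (t(H, Q) = H/(Q - (Q + (-561*H + Q))/(H + H³)) = H/(Q - (Q + (Q - 561*H))/(H + H³)) = H/(Q - (-561*H + 2*Q)/(H + H³)))
t(-1394, -1802) + E(-584) = ((-1394)² + (-1394)⁴)/(-2*(-1802) + 561*(-1394) - 1394*(-1802) - 1802*(-1394)³) - 316 = (1943236 + 3776166151696)/(3604 - 782034 + 2511988 - 1802*(-2708870984)) - 316 = 3776168094932/(3604 - 782034 + 2511988 + 4881385513168) - 316 = 3776168094932/4881387246726 - 316 = (1/4881387246726)*3776168094932 - 316 = 111063767498/143570213139 - 316 = -45257123584426/143570213139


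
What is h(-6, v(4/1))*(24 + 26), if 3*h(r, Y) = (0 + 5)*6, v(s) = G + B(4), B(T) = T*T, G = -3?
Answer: 500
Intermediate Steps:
B(T) = T²
v(s) = 13 (v(s) = -3 + 4² = -3 + 16 = 13)
h(r, Y) = 10 (h(r, Y) = ((0 + 5)*6)/3 = (5*6)/3 = (⅓)*30 = 10)
h(-6, v(4/1))*(24 + 26) = 10*(24 + 26) = 10*50 = 500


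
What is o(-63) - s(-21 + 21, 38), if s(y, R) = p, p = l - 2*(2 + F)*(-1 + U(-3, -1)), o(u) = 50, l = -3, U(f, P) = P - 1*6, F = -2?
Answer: 53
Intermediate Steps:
U(f, P) = -6 + P (U(f, P) = P - 6 = -6 + P)
p = -3 (p = -3 - 2*(2 - 2)*(-1 + (-6 - 1)) = -3 - 0*(-1 - 7) = -3 - 0*(-8) = -3 - 2*0 = -3 + 0 = -3)
s(y, R) = -3
o(-63) - s(-21 + 21, 38) = 50 - 1*(-3) = 50 + 3 = 53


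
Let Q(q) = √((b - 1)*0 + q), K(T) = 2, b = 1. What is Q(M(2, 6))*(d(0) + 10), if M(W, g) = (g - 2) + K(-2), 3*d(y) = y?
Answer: 10*√6 ≈ 24.495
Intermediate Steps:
d(y) = y/3
M(W, g) = g (M(W, g) = (g - 2) + 2 = (-2 + g) + 2 = g)
Q(q) = √q (Q(q) = √((1 - 1)*0 + q) = √(0*0 + q) = √(0 + q) = √q)
Q(M(2, 6))*(d(0) + 10) = √6*((⅓)*0 + 10) = √6*(0 + 10) = √6*10 = 10*√6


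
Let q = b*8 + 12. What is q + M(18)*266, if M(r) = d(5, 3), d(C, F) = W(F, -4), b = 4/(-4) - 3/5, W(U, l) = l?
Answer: -5324/5 ≈ -1064.8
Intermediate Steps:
b = -8/5 (b = 4*(-1/4) - 3*1/5 = -1 - 3/5 = -8/5 ≈ -1.6000)
q = -4/5 (q = -8/5*8 + 12 = -64/5 + 12 = -4/5 ≈ -0.80000)
d(C, F) = -4
M(r) = -4
q + M(18)*266 = -4/5 - 4*266 = -4/5 - 1064 = -5324/5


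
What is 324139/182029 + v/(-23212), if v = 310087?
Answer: -48920912055/4225257148 ≈ -11.578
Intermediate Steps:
324139/182029 + v/(-23212) = 324139/182029 + 310087/(-23212) = 324139*(1/182029) + 310087*(-1/23212) = 324139/182029 - 310087/23212 = -48920912055/4225257148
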